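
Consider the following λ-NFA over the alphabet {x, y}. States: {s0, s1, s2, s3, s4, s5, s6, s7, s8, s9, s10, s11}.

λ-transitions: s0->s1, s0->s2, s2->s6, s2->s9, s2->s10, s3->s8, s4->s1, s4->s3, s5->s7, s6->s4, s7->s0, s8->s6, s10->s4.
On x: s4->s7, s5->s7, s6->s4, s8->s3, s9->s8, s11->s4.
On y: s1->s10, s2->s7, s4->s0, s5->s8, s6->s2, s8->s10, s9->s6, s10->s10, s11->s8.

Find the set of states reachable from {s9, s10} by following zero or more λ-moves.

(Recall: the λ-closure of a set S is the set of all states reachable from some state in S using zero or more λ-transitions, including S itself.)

Start with {s9, s10}.
From s10 via λ: add s4.
From s4 via λ: add s1, s3.
From s3 via λ: add s8.
From s8 via λ: add s6.
No new states can be added; the closed set is {s1, s3, s4, s6, s8, s9, s10}.

{s1, s3, s4, s6, s8, s9, s10}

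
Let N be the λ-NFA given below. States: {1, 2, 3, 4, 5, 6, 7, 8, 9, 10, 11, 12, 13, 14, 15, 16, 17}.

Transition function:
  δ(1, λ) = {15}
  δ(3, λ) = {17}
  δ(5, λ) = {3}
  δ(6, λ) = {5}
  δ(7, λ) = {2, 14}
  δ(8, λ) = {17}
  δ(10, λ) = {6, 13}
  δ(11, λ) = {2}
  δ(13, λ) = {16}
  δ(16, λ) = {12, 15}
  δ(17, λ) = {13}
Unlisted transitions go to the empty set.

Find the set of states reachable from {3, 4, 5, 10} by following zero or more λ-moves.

{3, 4, 5, 6, 10, 12, 13, 15, 16, 17}

Start with {3, 4, 5, 10}.
From 3 via λ: add 17.
From 10 via λ: add 6, 13.
From 13 via λ: add 16.
From 16 via λ: add 12, 15.
No new states can be added; the closed set is {3, 4, 5, 6, 10, 12, 13, 15, 16, 17}.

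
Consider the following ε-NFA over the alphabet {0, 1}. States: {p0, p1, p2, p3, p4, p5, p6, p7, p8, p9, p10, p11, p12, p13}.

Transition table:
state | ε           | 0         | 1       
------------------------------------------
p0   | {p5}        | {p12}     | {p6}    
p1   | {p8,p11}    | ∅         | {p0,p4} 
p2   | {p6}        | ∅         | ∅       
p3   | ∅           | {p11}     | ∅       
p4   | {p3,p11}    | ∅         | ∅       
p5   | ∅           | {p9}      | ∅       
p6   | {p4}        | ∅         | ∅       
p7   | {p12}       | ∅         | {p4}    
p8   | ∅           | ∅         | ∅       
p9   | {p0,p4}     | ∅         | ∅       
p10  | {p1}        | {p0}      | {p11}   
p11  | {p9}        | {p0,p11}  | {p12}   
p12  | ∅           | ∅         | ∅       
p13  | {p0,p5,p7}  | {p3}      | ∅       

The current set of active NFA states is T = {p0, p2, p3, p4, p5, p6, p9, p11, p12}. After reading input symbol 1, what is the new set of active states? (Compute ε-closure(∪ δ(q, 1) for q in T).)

p0 on 1 → {p6}.
p11 on 1 → {p12}.
No 1-transition from p2, p3, p4, p5, p6, p9, p12.
Union after reading 1: {p6, p12}.
Now take the ε-closure:
From p6 via ε: add p4.
From p4 via ε: add p3, p11.
From p11 via ε: add p9.
From p9 via ε: add p0.
From p0 via ε: add p5.
No new states can be added; the closed set is {p0, p3, p4, p5, p6, p9, p11, p12}.

{p0, p3, p4, p5, p6, p9, p11, p12}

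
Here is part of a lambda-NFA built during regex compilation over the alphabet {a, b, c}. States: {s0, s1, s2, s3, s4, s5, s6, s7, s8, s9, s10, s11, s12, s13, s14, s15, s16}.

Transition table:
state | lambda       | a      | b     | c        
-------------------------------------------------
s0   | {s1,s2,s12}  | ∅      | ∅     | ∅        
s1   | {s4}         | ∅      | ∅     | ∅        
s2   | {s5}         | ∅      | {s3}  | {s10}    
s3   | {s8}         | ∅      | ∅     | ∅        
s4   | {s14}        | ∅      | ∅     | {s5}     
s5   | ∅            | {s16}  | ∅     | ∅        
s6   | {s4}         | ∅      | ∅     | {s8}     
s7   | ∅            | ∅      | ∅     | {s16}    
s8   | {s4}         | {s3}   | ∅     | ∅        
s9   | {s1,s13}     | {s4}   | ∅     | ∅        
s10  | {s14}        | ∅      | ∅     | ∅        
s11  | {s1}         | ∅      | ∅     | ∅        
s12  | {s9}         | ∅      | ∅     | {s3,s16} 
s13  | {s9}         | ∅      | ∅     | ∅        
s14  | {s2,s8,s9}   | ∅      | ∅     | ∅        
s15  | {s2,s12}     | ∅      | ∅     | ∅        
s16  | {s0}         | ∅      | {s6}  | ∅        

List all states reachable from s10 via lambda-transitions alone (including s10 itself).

Start with {s10}.
From s10 via lambda: add s14.
From s14 via lambda: add s2, s8, s9.
From s2 via lambda: add s5.
From s8 via lambda: add s4.
From s9 via lambda: add s1, s13.
No new states can be added; the closed set is {s1, s2, s4, s5, s8, s9, s10, s13, s14}.

{s1, s2, s4, s5, s8, s9, s10, s13, s14}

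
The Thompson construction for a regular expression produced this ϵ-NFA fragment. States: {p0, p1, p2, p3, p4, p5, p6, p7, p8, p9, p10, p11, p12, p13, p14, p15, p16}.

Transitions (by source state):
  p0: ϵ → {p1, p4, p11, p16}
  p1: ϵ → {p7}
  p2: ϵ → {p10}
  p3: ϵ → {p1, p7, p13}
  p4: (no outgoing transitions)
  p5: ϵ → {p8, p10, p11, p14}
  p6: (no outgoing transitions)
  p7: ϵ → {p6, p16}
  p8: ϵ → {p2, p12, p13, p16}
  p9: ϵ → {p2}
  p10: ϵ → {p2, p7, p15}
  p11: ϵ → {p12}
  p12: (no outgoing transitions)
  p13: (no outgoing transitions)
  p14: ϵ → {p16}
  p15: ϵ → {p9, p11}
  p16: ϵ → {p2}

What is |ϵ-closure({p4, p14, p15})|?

11

Start with {p4, p14, p15}.
From p14 via ϵ: add p16.
From p15 via ϵ: add p9, p11.
From p9 via ϵ: add p2.
From p11 via ϵ: add p12.
From p2 via ϵ: add p10.
From p10 via ϵ: add p7.
From p7 via ϵ: add p6.
ϵ-closure = {p2, p4, p6, p7, p9, p10, p11, p12, p14, p15, p16}, which has 11 states.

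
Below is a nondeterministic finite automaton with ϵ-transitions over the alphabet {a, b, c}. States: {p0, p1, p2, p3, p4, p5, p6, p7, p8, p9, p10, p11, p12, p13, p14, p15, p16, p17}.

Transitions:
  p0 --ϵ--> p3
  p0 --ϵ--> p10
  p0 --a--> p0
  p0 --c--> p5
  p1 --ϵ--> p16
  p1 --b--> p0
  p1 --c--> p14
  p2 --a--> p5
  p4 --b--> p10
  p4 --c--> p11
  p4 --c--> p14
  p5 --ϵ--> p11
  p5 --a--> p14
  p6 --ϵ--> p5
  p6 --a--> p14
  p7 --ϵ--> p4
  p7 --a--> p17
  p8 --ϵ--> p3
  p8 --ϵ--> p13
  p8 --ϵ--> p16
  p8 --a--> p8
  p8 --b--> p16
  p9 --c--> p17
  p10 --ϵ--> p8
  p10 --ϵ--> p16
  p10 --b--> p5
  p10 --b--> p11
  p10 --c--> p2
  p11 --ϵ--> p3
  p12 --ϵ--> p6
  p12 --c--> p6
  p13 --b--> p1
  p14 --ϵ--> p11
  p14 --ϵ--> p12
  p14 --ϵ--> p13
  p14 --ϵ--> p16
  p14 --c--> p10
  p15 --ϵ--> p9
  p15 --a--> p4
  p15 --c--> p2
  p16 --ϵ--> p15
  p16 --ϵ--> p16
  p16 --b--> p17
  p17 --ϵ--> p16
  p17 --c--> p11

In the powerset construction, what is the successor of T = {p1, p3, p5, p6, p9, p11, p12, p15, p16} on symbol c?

{p2, p3, p5, p6, p9, p11, p12, p13, p14, p15, p16, p17}

p1 on c → {p14}.
p9 on c → {p17}.
p12 on c → {p6}.
p15 on c → {p2}.
No c-transition from p3, p5, p6, p11, p16.
Union after reading c: {p2, p6, p14, p17}.
Now take the ϵ-closure:
From p6 via ϵ: add p5.
From p14 via ϵ: add p11, p12, p13, p16.
From p11 via ϵ: add p3.
From p16 via ϵ: add p15.
From p15 via ϵ: add p9.
No new states can be added; the closed set is {p2, p3, p5, p6, p9, p11, p12, p13, p14, p15, p16, p17}.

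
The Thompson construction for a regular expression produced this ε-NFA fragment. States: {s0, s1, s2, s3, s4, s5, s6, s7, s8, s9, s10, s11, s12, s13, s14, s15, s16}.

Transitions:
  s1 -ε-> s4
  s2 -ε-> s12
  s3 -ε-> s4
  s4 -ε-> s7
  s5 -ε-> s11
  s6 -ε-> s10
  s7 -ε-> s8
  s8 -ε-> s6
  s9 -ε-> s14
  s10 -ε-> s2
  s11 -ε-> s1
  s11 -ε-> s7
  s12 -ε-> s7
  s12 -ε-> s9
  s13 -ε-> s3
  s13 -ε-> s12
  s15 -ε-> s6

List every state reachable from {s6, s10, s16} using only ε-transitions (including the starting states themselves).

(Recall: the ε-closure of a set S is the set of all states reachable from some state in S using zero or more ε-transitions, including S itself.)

{s2, s6, s7, s8, s9, s10, s12, s14, s16}

Start with {s6, s10, s16}.
From s10 via ε: add s2.
From s2 via ε: add s12.
From s12 via ε: add s7, s9.
From s7 via ε: add s8.
From s9 via ε: add s14.
No new states can be added; the closed set is {s2, s6, s7, s8, s9, s10, s12, s14, s16}.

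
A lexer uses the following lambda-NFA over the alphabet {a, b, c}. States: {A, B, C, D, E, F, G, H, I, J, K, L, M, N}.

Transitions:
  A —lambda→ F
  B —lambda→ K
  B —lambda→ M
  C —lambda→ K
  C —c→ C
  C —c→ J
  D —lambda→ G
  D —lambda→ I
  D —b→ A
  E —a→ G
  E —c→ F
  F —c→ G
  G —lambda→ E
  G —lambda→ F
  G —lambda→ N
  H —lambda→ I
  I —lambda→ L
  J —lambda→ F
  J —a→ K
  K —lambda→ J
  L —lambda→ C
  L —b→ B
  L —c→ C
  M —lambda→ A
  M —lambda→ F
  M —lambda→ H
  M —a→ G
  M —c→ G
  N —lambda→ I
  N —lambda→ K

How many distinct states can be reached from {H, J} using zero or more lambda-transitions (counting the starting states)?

7

Start with {H, J}.
From H via lambda: add I.
From J via lambda: add F.
From I via lambda: add L.
From L via lambda: add C.
From C via lambda: add K.
lambda-closure = {C, F, H, I, J, K, L}, which has 7 states.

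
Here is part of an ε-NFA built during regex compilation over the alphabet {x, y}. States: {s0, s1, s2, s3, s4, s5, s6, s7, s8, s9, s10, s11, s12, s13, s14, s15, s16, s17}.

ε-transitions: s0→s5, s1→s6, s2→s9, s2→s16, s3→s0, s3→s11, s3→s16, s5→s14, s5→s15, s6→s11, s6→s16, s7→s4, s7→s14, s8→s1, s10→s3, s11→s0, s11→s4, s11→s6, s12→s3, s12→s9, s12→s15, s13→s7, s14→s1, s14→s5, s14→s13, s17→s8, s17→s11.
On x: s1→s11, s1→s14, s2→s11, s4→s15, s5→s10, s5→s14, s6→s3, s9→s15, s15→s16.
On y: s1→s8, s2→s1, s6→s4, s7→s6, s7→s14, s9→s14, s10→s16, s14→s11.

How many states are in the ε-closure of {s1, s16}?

11

Start with {s1, s16}.
From s1 via ε: add s6.
From s6 via ε: add s11.
From s11 via ε: add s0, s4.
From s0 via ε: add s5.
From s5 via ε: add s14, s15.
From s14 via ε: add s13.
From s13 via ε: add s7.
ε-closure = {s0, s1, s4, s5, s6, s7, s11, s13, s14, s15, s16}, which has 11 states.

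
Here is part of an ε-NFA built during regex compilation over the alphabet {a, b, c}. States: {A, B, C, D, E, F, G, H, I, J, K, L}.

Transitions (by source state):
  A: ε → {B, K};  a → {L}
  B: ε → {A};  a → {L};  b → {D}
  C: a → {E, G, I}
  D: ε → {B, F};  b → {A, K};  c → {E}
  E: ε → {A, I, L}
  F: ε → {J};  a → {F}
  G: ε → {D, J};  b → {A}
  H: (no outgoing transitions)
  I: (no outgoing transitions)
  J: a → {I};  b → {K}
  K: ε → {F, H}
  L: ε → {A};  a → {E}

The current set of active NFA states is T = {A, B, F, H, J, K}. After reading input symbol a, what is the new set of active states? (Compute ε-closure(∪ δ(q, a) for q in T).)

A on a → {L}.
B on a → {L}.
F on a → {F}.
J on a → {I}.
No a-transition from H, K.
Union after reading a: {F, I, L}.
Now take the ε-closure:
From F via ε: add J.
From L via ε: add A.
From A via ε: add B, K.
From K via ε: add H.
No new states can be added; the closed set is {A, B, F, H, I, J, K, L}.

{A, B, F, H, I, J, K, L}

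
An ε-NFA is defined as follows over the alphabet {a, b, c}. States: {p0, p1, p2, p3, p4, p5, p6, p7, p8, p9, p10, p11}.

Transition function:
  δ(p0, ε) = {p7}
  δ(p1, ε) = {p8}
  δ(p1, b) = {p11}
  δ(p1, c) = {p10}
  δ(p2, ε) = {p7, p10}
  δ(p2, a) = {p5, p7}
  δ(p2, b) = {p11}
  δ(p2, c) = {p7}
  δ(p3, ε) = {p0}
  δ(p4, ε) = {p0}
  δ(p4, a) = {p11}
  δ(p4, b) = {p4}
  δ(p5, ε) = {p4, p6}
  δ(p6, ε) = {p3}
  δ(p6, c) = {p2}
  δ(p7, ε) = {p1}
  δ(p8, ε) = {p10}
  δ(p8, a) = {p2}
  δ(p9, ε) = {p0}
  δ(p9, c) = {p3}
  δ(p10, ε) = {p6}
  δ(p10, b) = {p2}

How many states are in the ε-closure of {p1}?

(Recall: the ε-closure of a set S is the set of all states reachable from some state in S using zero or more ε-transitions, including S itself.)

Start with {p1}.
From p1 via ε: add p8.
From p8 via ε: add p10.
From p10 via ε: add p6.
From p6 via ε: add p3.
From p3 via ε: add p0.
From p0 via ε: add p7.
ε-closure = {p0, p1, p3, p6, p7, p8, p10}, which has 7 states.

7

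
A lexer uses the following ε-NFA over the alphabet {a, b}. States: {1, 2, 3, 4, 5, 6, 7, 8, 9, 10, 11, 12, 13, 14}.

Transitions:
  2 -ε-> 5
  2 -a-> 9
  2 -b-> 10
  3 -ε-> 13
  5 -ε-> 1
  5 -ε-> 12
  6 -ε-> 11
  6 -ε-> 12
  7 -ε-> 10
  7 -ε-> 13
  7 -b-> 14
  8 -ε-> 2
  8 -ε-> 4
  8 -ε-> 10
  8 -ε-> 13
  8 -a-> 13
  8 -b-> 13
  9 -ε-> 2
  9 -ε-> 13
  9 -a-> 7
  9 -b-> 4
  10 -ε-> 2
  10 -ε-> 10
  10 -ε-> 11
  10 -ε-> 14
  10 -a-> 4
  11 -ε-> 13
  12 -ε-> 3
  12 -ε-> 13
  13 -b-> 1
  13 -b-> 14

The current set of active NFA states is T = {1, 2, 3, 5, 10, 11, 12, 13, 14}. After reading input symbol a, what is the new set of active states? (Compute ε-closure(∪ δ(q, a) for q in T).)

2 on a → {9}.
10 on a → {4}.
No a-transition from 1, 3, 5, 11, 12, 13, 14.
Union after reading a: {4, 9}.
Now take the ε-closure:
From 9 via ε: add 2, 13.
From 2 via ε: add 5.
From 5 via ε: add 1, 12.
From 12 via ε: add 3.
No new states can be added; the closed set is {1, 2, 3, 4, 5, 9, 12, 13}.

{1, 2, 3, 4, 5, 9, 12, 13}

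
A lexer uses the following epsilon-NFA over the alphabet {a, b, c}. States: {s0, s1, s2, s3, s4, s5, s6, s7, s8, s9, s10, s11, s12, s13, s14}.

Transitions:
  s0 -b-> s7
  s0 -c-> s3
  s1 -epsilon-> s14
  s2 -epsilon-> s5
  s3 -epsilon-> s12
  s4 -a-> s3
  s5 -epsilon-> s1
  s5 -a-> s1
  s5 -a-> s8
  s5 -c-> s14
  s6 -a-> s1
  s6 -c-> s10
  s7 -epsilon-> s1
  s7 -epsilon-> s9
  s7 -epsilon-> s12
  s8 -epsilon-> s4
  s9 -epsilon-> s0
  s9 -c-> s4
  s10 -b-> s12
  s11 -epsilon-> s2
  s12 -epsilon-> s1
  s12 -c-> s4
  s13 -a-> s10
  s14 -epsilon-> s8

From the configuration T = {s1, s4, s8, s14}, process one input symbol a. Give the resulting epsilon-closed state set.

s4 on a → {s3}.
No a-transition from s1, s8, s14.
Union after reading a: {s3}.
Now take the epsilon-closure:
From s3 via epsilon: add s12.
From s12 via epsilon: add s1.
From s1 via epsilon: add s14.
From s14 via epsilon: add s8.
From s8 via epsilon: add s4.
No new states can be added; the closed set is {s1, s3, s4, s8, s12, s14}.

{s1, s3, s4, s8, s12, s14}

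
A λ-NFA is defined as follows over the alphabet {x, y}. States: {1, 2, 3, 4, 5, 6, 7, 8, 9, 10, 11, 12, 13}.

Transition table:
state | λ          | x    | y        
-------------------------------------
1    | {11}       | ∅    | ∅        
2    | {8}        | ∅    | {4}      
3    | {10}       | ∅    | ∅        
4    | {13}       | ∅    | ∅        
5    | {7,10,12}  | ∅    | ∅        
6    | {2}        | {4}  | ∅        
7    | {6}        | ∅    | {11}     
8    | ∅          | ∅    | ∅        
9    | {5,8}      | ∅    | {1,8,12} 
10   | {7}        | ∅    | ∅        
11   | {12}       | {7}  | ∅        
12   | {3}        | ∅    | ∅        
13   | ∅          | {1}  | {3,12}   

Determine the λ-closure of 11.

{2, 3, 6, 7, 8, 10, 11, 12}

Start with {11}.
From 11 via λ: add 12.
From 12 via λ: add 3.
From 3 via λ: add 10.
From 10 via λ: add 7.
From 7 via λ: add 6.
From 6 via λ: add 2.
From 2 via λ: add 8.
No new states can be added; the closed set is {2, 3, 6, 7, 8, 10, 11, 12}.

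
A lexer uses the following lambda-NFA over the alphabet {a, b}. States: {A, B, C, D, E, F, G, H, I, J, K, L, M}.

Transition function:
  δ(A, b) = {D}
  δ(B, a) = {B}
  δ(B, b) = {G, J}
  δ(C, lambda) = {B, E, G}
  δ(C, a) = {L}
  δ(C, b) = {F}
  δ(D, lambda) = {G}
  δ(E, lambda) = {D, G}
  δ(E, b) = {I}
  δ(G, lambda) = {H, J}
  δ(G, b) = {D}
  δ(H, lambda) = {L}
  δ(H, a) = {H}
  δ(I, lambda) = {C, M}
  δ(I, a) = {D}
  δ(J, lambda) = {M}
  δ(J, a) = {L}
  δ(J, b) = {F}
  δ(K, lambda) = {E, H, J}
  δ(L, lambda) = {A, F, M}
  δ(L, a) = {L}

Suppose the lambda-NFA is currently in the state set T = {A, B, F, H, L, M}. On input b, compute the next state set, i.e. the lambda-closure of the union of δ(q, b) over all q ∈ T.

A on b → {D}.
B on b → {G, J}.
No b-transition from F, H, L, M.
Union after reading b: {D, G, J}.
Now take the lambda-closure:
From G via lambda: add H.
From J via lambda: add M.
From H via lambda: add L.
From L via lambda: add A, F.
No new states can be added; the closed set is {A, D, F, G, H, J, L, M}.

{A, D, F, G, H, J, L, M}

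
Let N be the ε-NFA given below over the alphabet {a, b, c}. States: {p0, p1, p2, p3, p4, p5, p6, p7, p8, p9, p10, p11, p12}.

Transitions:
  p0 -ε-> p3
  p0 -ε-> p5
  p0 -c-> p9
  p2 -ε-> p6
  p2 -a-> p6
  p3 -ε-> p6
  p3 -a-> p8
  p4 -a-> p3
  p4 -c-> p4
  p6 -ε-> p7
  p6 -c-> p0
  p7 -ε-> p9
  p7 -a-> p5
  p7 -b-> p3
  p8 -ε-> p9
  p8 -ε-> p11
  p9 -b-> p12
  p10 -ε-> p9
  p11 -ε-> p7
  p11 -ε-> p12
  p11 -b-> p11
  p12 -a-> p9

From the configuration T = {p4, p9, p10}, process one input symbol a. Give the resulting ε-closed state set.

{p3, p6, p7, p9}

p4 on a → {p3}.
No a-transition from p9, p10.
Union after reading a: {p3}.
Now take the ε-closure:
From p3 via ε: add p6.
From p6 via ε: add p7.
From p7 via ε: add p9.
No new states can be added; the closed set is {p3, p6, p7, p9}.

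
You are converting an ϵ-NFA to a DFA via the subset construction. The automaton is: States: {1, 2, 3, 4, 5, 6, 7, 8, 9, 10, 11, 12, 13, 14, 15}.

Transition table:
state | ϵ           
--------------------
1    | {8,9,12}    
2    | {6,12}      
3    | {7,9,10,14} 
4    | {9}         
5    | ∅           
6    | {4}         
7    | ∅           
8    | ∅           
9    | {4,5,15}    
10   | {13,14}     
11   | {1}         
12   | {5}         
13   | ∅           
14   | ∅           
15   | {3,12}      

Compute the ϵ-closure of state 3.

{3, 4, 5, 7, 9, 10, 12, 13, 14, 15}

Start with {3}.
From 3 via ϵ: add 7, 9, 10, 14.
From 9 via ϵ: add 4, 5, 15.
From 10 via ϵ: add 13.
From 15 via ϵ: add 12.
No new states can be added; the closed set is {3, 4, 5, 7, 9, 10, 12, 13, 14, 15}.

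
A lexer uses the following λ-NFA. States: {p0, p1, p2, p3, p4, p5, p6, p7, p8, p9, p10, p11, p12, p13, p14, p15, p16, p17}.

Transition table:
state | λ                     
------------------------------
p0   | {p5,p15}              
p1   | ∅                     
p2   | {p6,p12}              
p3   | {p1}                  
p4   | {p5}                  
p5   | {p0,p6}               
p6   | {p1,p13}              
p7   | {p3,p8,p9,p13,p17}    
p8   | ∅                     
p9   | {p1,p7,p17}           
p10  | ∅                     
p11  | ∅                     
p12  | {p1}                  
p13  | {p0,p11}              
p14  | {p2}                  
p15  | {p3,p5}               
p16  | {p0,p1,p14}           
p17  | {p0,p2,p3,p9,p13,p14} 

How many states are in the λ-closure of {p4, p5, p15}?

Start with {p4, p5, p15}.
From p5 via λ: add p0, p6.
From p15 via λ: add p3.
From p3 via λ: add p1.
From p6 via λ: add p13.
From p13 via λ: add p11.
λ-closure = {p0, p1, p3, p4, p5, p6, p11, p13, p15}, which has 9 states.

9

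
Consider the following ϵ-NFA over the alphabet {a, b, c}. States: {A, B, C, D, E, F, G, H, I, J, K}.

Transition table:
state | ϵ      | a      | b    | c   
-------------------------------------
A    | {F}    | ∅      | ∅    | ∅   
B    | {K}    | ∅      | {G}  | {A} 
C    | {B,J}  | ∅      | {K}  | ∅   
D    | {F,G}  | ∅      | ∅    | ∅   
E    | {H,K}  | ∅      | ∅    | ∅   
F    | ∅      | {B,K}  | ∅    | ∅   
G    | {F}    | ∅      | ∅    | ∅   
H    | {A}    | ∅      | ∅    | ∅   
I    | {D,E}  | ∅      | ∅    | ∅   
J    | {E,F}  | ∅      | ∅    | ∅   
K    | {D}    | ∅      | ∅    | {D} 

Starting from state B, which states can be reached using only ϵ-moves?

{B, D, F, G, K}

Start with {B}.
From B via ϵ: add K.
From K via ϵ: add D.
From D via ϵ: add F, G.
No new states can be added; the closed set is {B, D, F, G, K}.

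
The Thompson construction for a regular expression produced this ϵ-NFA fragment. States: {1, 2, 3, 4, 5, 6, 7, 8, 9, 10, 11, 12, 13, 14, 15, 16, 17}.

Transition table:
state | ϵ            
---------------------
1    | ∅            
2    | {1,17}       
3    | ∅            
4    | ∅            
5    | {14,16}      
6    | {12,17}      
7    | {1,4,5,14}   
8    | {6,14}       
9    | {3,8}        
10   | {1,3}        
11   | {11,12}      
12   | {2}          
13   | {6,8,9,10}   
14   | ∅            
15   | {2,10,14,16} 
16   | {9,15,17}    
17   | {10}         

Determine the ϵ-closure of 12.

Start with {12}.
From 12 via ϵ: add 2.
From 2 via ϵ: add 1, 17.
From 17 via ϵ: add 10.
From 10 via ϵ: add 3.
No new states can be added; the closed set is {1, 2, 3, 10, 12, 17}.

{1, 2, 3, 10, 12, 17}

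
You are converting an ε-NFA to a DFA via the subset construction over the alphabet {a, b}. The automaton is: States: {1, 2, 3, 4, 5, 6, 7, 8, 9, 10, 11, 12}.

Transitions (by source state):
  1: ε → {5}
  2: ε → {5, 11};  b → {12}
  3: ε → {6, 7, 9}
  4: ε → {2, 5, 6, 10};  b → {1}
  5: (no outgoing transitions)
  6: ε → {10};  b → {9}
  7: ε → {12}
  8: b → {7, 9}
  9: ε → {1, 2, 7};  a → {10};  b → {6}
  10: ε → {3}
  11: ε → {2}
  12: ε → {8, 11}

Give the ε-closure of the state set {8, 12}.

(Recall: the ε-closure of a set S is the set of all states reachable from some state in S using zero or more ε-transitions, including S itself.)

{2, 5, 8, 11, 12}

Start with {8, 12}.
From 12 via ε: add 11.
From 11 via ε: add 2.
From 2 via ε: add 5.
No new states can be added; the closed set is {2, 5, 8, 11, 12}.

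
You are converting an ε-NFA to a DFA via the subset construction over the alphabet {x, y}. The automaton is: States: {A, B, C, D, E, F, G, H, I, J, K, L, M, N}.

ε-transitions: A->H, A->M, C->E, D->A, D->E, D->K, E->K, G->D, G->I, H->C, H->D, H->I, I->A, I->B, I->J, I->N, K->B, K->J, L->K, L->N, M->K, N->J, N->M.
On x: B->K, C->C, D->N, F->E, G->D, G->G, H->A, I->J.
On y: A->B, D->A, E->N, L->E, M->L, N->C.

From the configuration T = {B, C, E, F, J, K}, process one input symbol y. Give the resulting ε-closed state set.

E on y → {N}.
No y-transition from B, C, F, J, K.
Union after reading y: {N}.
Now take the ε-closure:
From N via ε: add J, M.
From M via ε: add K.
From K via ε: add B.
No new states can be added; the closed set is {B, J, K, M, N}.

{B, J, K, M, N}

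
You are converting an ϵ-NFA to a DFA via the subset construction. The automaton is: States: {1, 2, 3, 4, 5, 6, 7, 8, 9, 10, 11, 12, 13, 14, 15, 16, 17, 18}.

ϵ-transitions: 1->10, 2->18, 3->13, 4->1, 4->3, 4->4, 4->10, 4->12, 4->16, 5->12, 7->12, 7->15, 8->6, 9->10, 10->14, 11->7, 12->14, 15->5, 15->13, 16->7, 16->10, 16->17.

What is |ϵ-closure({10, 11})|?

Start with {10, 11}.
From 10 via ϵ: add 14.
From 11 via ϵ: add 7.
From 7 via ϵ: add 12, 15.
From 15 via ϵ: add 5, 13.
ϵ-closure = {5, 7, 10, 11, 12, 13, 14, 15}, which has 8 states.

8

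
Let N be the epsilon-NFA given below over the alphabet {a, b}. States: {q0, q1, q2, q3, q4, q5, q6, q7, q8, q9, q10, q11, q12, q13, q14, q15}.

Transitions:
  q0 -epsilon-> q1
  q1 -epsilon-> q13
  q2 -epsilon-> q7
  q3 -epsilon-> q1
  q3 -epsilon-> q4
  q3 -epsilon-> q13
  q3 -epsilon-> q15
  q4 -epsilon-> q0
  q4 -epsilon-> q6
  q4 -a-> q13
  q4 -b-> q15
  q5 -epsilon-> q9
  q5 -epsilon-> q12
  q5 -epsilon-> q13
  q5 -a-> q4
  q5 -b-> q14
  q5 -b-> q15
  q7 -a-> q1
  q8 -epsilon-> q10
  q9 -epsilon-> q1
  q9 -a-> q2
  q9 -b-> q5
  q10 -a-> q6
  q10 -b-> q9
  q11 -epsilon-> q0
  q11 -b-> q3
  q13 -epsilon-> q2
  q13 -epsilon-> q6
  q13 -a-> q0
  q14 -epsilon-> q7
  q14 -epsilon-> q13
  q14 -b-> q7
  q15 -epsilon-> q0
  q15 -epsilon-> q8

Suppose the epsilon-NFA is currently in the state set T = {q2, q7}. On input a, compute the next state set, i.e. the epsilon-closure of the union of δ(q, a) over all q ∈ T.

{q1, q2, q6, q7, q13}

q7 on a → {q1}.
No a-transition from q2.
Union after reading a: {q1}.
Now take the epsilon-closure:
From q1 via epsilon: add q13.
From q13 via epsilon: add q2, q6.
From q2 via epsilon: add q7.
No new states can be added; the closed set is {q1, q2, q6, q7, q13}.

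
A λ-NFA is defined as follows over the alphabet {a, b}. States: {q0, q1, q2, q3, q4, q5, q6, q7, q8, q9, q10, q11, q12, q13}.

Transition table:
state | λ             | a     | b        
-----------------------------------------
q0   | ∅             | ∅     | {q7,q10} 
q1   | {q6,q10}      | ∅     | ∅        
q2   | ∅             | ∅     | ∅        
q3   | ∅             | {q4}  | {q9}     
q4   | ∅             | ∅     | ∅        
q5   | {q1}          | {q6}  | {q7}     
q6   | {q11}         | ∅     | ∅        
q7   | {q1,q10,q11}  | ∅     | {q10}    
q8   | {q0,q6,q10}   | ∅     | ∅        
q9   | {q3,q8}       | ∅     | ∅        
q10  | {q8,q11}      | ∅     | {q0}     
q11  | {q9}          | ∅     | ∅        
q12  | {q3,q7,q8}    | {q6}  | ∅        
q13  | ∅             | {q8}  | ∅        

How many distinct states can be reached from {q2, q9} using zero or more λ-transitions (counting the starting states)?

8

Start with {q2, q9}.
From q9 via λ: add q3, q8.
From q8 via λ: add q0, q6, q10.
From q6 via λ: add q11.
λ-closure = {q0, q2, q3, q6, q8, q9, q10, q11}, which has 8 states.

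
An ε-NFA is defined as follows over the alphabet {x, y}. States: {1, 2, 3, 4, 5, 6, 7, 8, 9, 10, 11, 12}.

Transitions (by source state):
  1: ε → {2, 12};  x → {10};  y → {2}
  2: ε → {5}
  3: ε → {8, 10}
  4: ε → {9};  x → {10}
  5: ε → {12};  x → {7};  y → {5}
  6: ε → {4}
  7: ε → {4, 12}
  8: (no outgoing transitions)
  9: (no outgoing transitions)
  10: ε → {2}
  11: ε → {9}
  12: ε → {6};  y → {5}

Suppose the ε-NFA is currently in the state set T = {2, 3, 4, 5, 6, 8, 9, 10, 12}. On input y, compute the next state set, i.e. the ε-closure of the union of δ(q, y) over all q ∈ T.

{4, 5, 6, 9, 12}

5 on y → {5}.
12 on y → {5}.
No y-transition from 2, 3, 4, 6, 8, 9, 10.
Union after reading y: {5}.
Now take the ε-closure:
From 5 via ε: add 12.
From 12 via ε: add 6.
From 6 via ε: add 4.
From 4 via ε: add 9.
No new states can be added; the closed set is {4, 5, 6, 9, 12}.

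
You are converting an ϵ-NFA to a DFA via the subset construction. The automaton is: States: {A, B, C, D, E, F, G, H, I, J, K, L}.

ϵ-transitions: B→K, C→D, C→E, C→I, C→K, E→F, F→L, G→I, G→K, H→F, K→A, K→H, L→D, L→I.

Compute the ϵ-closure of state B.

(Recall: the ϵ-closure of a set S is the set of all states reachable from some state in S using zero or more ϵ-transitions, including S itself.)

Start with {B}.
From B via ϵ: add K.
From K via ϵ: add A, H.
From H via ϵ: add F.
From F via ϵ: add L.
From L via ϵ: add D, I.
No new states can be added; the closed set is {A, B, D, F, H, I, K, L}.

{A, B, D, F, H, I, K, L}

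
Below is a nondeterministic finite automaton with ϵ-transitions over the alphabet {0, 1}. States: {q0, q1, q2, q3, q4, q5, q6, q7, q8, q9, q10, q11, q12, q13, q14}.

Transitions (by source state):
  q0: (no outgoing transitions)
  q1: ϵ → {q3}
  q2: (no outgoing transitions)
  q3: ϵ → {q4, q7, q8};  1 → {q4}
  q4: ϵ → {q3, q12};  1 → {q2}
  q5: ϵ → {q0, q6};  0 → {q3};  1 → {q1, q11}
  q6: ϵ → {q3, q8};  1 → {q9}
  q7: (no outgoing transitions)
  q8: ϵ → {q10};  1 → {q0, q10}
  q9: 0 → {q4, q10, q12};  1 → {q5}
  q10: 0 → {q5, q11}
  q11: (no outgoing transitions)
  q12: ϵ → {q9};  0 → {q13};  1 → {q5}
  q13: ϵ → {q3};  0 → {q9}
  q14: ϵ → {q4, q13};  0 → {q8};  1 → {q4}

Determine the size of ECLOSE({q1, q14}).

10

Start with {q1, q14}.
From q1 via ϵ: add q3.
From q14 via ϵ: add q4, q13.
From q3 via ϵ: add q7, q8.
From q4 via ϵ: add q12.
From q8 via ϵ: add q10.
From q12 via ϵ: add q9.
ϵ-closure = {q1, q3, q4, q7, q8, q9, q10, q12, q13, q14}, which has 10 states.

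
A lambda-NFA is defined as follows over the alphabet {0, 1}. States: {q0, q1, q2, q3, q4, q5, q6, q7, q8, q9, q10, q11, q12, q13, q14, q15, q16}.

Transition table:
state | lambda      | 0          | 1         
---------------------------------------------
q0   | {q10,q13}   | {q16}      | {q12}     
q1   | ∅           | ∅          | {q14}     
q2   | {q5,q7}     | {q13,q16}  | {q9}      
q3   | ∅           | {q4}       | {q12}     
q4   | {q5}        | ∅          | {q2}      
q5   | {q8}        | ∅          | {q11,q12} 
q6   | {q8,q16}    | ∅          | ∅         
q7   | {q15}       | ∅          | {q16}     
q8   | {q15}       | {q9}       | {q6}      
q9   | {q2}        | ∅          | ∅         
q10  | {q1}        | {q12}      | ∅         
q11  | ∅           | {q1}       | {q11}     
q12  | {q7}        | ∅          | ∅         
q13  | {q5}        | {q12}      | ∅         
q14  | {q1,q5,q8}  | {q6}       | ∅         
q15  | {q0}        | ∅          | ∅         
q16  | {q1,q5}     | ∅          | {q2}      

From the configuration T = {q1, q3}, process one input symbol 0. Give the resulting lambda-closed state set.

q3 on 0 → {q4}.
No 0-transition from q1.
Union after reading 0: {q4}.
Now take the lambda-closure:
From q4 via lambda: add q5.
From q5 via lambda: add q8.
From q8 via lambda: add q15.
From q15 via lambda: add q0.
From q0 via lambda: add q10, q13.
From q10 via lambda: add q1.
No new states can be added; the closed set is {q0, q1, q4, q5, q8, q10, q13, q15}.

{q0, q1, q4, q5, q8, q10, q13, q15}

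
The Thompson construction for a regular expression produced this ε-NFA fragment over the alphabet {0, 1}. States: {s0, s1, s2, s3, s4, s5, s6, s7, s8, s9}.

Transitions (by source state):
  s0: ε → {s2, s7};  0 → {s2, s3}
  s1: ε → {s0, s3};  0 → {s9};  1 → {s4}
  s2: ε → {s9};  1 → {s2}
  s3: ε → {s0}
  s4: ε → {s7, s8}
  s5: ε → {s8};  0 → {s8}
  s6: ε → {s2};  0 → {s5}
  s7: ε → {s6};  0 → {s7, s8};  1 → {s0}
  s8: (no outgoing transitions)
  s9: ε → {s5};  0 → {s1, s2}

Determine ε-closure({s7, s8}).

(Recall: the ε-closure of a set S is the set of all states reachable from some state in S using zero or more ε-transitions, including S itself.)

Start with {s7, s8}.
From s7 via ε: add s6.
From s6 via ε: add s2.
From s2 via ε: add s9.
From s9 via ε: add s5.
No new states can be added; the closed set is {s2, s5, s6, s7, s8, s9}.

{s2, s5, s6, s7, s8, s9}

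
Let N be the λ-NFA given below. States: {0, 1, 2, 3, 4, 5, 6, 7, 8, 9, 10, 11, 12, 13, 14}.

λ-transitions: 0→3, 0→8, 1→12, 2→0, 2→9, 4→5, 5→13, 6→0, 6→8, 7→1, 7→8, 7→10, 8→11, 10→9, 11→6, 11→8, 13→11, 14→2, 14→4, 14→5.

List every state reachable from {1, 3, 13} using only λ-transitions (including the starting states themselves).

{0, 1, 3, 6, 8, 11, 12, 13}

Start with {1, 3, 13}.
From 1 via λ: add 12.
From 13 via λ: add 11.
From 11 via λ: add 6, 8.
From 6 via λ: add 0.
No new states can be added; the closed set is {0, 1, 3, 6, 8, 11, 12, 13}.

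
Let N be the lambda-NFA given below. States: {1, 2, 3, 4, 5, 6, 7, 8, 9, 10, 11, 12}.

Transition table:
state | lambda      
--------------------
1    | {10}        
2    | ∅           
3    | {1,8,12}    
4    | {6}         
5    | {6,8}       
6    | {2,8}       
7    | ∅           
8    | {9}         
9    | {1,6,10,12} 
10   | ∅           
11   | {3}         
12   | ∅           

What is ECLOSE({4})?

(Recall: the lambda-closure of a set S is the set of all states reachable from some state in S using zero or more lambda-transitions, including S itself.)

Start with {4}.
From 4 via lambda: add 6.
From 6 via lambda: add 2, 8.
From 8 via lambda: add 9.
From 9 via lambda: add 1, 10, 12.
No new states can be added; the closed set is {1, 2, 4, 6, 8, 9, 10, 12}.

{1, 2, 4, 6, 8, 9, 10, 12}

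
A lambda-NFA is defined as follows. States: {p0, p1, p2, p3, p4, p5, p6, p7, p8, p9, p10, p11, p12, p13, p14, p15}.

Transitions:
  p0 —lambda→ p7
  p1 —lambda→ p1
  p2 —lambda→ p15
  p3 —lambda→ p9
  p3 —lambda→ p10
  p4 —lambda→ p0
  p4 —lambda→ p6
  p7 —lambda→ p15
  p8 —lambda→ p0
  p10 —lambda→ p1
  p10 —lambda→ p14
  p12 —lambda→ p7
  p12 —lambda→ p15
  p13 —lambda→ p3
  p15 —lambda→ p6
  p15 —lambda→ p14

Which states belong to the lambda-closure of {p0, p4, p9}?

Start with {p0, p4, p9}.
From p0 via lambda: add p7.
From p4 via lambda: add p6.
From p7 via lambda: add p15.
From p15 via lambda: add p14.
No new states can be added; the closed set is {p0, p4, p6, p7, p9, p14, p15}.

{p0, p4, p6, p7, p9, p14, p15}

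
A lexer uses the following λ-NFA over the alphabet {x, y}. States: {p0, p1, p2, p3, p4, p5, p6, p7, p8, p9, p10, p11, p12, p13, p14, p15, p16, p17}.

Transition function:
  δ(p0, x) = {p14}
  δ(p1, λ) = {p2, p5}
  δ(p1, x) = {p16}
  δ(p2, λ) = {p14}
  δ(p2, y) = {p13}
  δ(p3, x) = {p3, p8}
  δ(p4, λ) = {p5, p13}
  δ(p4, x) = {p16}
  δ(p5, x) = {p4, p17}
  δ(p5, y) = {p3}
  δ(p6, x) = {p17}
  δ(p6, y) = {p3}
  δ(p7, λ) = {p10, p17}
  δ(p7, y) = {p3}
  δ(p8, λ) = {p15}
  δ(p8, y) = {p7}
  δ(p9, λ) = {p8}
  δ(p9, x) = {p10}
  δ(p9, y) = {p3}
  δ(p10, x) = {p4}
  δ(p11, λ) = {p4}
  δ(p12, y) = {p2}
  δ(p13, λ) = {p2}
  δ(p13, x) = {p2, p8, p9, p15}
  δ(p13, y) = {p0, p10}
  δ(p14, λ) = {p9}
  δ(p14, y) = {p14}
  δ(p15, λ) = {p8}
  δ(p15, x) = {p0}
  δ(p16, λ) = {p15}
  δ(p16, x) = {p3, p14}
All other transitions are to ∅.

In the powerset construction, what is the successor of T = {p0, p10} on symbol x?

{p2, p4, p5, p8, p9, p13, p14, p15}

p0 on x → {p14}.
p10 on x → {p4}.
Union after reading x: {p4, p14}.
Now take the λ-closure:
From p4 via λ: add p5, p13.
From p14 via λ: add p9.
From p9 via λ: add p8.
From p13 via λ: add p2.
From p8 via λ: add p15.
No new states can be added; the closed set is {p2, p4, p5, p8, p9, p13, p14, p15}.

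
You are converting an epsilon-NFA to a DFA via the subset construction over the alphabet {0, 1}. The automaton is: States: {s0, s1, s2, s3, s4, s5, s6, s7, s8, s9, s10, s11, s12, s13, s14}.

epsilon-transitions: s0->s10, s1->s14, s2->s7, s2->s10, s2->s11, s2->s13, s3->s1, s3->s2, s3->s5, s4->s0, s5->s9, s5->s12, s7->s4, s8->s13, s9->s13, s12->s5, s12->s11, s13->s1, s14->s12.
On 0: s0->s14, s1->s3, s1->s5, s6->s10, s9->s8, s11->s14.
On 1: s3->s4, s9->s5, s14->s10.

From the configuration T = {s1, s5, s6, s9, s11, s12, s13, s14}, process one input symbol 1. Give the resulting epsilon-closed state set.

{s1, s5, s9, s10, s11, s12, s13, s14}

s9 on 1 → {s5}.
s14 on 1 → {s10}.
No 1-transition from s1, s5, s6, s11, s12, s13.
Union after reading 1: {s5, s10}.
Now take the epsilon-closure:
From s5 via epsilon: add s9, s12.
From s9 via epsilon: add s13.
From s12 via epsilon: add s11.
From s13 via epsilon: add s1.
From s1 via epsilon: add s14.
No new states can be added; the closed set is {s1, s5, s9, s10, s11, s12, s13, s14}.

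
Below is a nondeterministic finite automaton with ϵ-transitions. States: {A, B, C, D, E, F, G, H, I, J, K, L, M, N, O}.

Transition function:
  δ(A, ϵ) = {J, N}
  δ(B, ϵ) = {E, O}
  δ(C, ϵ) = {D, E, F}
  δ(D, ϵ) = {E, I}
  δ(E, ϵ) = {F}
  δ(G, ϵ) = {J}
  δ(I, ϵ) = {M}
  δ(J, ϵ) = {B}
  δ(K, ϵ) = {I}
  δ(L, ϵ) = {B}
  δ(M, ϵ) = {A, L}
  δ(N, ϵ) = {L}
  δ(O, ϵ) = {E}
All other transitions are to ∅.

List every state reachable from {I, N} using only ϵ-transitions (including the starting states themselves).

Start with {I, N}.
From I via ϵ: add M.
From N via ϵ: add L.
From L via ϵ: add B.
From M via ϵ: add A.
From A via ϵ: add J.
From B via ϵ: add E, O.
From E via ϵ: add F.
No new states can be added; the closed set is {A, B, E, F, I, J, L, M, N, O}.

{A, B, E, F, I, J, L, M, N, O}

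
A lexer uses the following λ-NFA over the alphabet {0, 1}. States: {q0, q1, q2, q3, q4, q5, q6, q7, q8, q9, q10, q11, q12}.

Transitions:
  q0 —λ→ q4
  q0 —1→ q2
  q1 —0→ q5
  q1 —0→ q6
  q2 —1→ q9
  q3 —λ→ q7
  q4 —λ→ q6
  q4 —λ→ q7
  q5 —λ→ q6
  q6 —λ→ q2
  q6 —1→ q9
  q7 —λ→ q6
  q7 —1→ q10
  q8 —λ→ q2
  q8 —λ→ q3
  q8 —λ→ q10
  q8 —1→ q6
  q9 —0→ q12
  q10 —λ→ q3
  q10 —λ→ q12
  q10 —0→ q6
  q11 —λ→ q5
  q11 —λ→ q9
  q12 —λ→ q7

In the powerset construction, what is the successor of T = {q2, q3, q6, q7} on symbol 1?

q2 on 1 → {q9}.
q6 on 1 → {q9}.
q7 on 1 → {q10}.
No 1-transition from q3.
Union after reading 1: {q9, q10}.
Now take the λ-closure:
From q10 via λ: add q3, q12.
From q3 via λ: add q7.
From q7 via λ: add q6.
From q6 via λ: add q2.
No new states can be added; the closed set is {q2, q3, q6, q7, q9, q10, q12}.

{q2, q3, q6, q7, q9, q10, q12}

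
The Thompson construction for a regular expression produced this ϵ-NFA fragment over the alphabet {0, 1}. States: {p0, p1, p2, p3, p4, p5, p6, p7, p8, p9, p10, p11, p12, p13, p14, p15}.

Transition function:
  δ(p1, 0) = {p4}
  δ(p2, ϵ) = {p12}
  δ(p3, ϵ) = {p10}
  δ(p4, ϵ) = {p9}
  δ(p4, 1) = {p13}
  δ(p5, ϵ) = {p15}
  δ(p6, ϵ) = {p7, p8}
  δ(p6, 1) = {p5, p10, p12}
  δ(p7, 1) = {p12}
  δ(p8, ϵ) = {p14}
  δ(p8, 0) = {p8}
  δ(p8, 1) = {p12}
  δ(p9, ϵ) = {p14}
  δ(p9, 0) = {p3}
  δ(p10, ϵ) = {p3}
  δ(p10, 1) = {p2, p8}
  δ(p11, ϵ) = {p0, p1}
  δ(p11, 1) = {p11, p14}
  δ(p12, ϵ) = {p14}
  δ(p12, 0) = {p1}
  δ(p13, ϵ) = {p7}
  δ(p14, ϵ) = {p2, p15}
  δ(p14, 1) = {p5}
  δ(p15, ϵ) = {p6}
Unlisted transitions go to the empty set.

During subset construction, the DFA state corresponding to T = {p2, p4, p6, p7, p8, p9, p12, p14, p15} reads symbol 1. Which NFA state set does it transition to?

p4 on 1 → {p13}.
p6 on 1 → {p5, p10, p12}.
p7 on 1 → {p12}.
p8 on 1 → {p12}.
p14 on 1 → {p5}.
No 1-transition from p2, p9, p12, p15.
Union after reading 1: {p5, p10, p12, p13}.
Now take the ϵ-closure:
From p5 via ϵ: add p15.
From p10 via ϵ: add p3.
From p12 via ϵ: add p14.
From p13 via ϵ: add p7.
From p14 via ϵ: add p2.
From p15 via ϵ: add p6.
From p6 via ϵ: add p8.
No new states can be added; the closed set is {p2, p3, p5, p6, p7, p8, p10, p12, p13, p14, p15}.

{p2, p3, p5, p6, p7, p8, p10, p12, p13, p14, p15}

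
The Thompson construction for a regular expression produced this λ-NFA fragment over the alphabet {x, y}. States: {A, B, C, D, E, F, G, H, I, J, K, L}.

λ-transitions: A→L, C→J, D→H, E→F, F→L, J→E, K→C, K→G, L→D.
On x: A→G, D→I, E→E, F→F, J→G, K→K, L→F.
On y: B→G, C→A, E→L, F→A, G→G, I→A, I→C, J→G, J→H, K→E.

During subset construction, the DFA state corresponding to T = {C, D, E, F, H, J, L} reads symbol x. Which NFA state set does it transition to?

{D, E, F, G, H, I, L}

D on x → {I}.
E on x → {E}.
F on x → {F}.
J on x → {G}.
L on x → {F}.
No x-transition from C, H.
Union after reading x: {E, F, G, I}.
Now take the λ-closure:
From F via λ: add L.
From L via λ: add D.
From D via λ: add H.
No new states can be added; the closed set is {D, E, F, G, H, I, L}.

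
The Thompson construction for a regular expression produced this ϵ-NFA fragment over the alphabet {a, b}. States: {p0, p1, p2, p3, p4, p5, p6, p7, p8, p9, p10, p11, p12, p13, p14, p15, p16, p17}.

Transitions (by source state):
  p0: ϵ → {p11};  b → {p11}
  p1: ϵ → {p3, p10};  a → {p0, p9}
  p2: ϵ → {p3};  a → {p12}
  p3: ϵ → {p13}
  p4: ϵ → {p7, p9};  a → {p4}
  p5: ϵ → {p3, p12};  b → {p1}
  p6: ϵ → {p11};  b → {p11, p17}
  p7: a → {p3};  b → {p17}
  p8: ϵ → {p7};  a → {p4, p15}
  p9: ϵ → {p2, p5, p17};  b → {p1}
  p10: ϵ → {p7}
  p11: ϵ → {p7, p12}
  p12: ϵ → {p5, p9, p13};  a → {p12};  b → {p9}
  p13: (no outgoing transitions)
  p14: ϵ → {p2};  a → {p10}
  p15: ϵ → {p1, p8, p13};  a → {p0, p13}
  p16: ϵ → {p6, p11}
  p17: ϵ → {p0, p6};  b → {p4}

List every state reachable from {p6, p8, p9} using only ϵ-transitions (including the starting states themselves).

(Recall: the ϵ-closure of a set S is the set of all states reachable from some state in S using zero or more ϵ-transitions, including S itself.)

{p0, p2, p3, p5, p6, p7, p8, p9, p11, p12, p13, p17}

Start with {p6, p8, p9}.
From p6 via ϵ: add p11.
From p8 via ϵ: add p7.
From p9 via ϵ: add p2, p5, p17.
From p2 via ϵ: add p3.
From p5 via ϵ: add p12.
From p17 via ϵ: add p0.
From p3 via ϵ: add p13.
No new states can be added; the closed set is {p0, p2, p3, p5, p6, p7, p8, p9, p11, p12, p13, p17}.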